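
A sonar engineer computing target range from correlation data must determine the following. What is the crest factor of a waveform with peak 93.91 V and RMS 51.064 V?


Crest factor is the ratio of peak to RMS:
CF = V_peak / V_rms
   = 93.91 / 51.064
   = 1.8391

1.8391


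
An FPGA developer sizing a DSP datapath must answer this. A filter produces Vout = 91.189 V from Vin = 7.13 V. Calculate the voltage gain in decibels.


Voltage gain in dB:
G = 20 * log10(Vout / Vin)
  = 20 * log10(91.189 / 7.13)
  = 20 * log10(12.789481)
  = 20 * 1.106853
  = 22.14 dB

22.14 dB


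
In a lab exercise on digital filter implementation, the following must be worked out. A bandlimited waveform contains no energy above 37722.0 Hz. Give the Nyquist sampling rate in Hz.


The Nyquist rate is twice the maximum frequency component.
fs_min = 2 * fmax
      = 2 * 37722.0
      = 75444.0 Hz

75444.0


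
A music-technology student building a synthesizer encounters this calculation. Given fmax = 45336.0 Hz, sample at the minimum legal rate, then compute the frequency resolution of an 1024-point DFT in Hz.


Step 1 — Nyquist sampling rate:
fs = 2 * fmax = 2 * 45336.0 = 90672.0 Hz

Step 2 — DFT bin spacing:
df = fs / N = 90672.0 / 1024 = 88.5469 Hz

88.5469 Hz


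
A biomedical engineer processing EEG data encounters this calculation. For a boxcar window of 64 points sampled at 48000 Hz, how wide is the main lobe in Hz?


Main lobe width for a rectangular window:
Width = 2 * fs / N
      = 2 * 48000 / 64
      = 96000 / 64
      = 1500.0 Hz

1500.0 Hz


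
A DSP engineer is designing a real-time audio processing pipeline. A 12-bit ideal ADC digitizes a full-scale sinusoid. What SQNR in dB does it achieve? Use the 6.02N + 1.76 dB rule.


Theoretical SNR for a full-scale sinusoid:
SNR = 6.02 * N + 1.76
    = 6.02 * 12 + 1.76
    = 72.24 + 1.76
    = 74.0 dB

74.0 dB


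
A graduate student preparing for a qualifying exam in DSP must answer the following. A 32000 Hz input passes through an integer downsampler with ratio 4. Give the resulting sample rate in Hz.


Decimation reduces the sample rate:
fs_out = fs_in / M
       = 32000 / 4
       = 8000.0 Hz

8000.0 Hz


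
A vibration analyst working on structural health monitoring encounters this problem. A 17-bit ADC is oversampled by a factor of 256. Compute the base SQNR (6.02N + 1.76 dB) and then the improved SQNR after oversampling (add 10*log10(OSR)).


Step 1 — baseline SQNR at Nyquist:
SQNR_base = 6.02*N + 1.76
          = 6.02*17 + 1.76
          = 104.1 dB

Step 2 — oversampling processing gain:
G = 10*log10(OSR) = 10*log10(256) = 24.08 dB

Step 3 — total:
SQNR_total = 104.1 + 24.08 = 128.18 dB

Base SQNR = 104.1 dB; oversampled SQNR = 128.18 dB


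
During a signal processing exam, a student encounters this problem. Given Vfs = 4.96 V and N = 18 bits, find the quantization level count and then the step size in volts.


Step 1 — number of quantization levels:
L = 2^N = 2^18 = 262144

Step 2 — LSB step size:
delta = Vfs / L
      = 4.96 / 262144
      = 1.892e-05 V

Levels = 262144; step size = 1.892e-05 V


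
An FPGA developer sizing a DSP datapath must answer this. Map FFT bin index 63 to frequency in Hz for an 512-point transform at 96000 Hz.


Frequency of DFT bin k:
f_k = k * fs / N
    = 63 * 96000 / 512
    = 6048000 / 512
    = 11812.5 Hz

11812.5 Hz


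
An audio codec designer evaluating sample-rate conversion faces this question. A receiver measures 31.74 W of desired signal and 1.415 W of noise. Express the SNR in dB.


SNR in decibels:
SNR = 10 * log10(Ps / Pn)
    = 10 * log10(31.74 / 1.415)
    = 10 * log10(22.4311)
    = 10 * 1.3509
    = 13.51 dB

13.51 dB


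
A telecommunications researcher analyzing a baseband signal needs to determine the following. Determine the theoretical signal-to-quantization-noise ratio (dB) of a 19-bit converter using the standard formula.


Theoretical SNR for a full-scale sinusoid:
SNR = 6.02 * N + 1.76
    = 6.02 * 19 + 1.76
    = 114.38 + 1.76
    = 116.14 dB

116.14 dB


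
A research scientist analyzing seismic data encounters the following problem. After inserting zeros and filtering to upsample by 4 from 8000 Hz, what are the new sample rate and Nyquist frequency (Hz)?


Step 1 — output sample rate after interpolation by L:
fs_out = L * fs_in = 4 * 8000 = 32000 Hz

Step 2 — Nyquist frequency of the output stream:
f_Nyq = fs_out / 2 = 32000 / 2 = 16000.0 Hz

fs_out = 32000 Hz; f_Nyquist = 16000.0 Hz


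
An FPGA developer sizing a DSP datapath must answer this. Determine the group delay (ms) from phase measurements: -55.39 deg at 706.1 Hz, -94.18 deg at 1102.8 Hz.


Group delay from phase difference:
tau = -d(phi)/d(omega)
d(phi) = -38.79 deg = -0.677013 rad
d(omega) = 2*pi*(1102.8 - 706.1) = 2492.5396 rad/s
tau = -(-0.677013) / 2492.5396
    = 0.2716 ms

0.2716 ms


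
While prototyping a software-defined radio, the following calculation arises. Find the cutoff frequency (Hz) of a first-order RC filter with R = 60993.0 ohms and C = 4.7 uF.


Cutoff frequency of a first-order RC filter:
fc = 1 / (2 * pi * R * C)
C = 4.7 uF = 4.7e-06 F
fc = 1 / (2 * pi * 60993.0 * 4.7e-06)
   = 1 / 1.8011825107718
   = 0.555191 Hz

0.555191 Hz


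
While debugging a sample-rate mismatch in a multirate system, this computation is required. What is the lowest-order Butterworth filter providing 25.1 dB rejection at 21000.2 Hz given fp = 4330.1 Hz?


Butterworth filter order formula:
n = log10(10^(A/10) - 1) / (2 * log10(f_stop/f_pass))
10^(25.1/10) - 1 = 322.5937
f_stop/f_pass = 21000.2 / 4330.1 = 4.8498
n = 1.8292 -> ceil = 2

2


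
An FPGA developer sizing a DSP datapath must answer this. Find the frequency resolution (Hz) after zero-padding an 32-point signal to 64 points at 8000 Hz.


Frequency resolution after zero-padding:
N_padded = 32 * 2 = 64
df = fs / N_padded
   = 8000 / 64
   = 125.0 Hz

125.0 Hz


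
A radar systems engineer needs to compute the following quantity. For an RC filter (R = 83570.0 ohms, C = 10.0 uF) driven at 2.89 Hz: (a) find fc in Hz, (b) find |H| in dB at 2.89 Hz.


Step 1 — cutoff frequency:
fc = 1 / (2*pi*R*C)
C = 10.0 uF = 1e-05 F
fc = 1 / (2*pi*83570.0*1e-05)
   = 0.190445 Hz

Step 2 — magnitude at f = 2.89 Hz:
|H(f)| = 1 / sqrt(1 + (f/fc)^2)
f/fc = 2.89 / 0.190445 = 15.174985
|H| = 1 / sqrt(1 + 230.28017) = 0.0657553
|H|_dB = 20*log10(0.0657553) = -23.64 dB

fc = 0.190445 Hz; |H(2.89 Hz)| = -23.64 dB


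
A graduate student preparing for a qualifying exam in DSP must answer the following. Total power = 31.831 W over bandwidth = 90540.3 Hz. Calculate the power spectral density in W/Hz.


Power spectral density:
PSD = P / BW
    = 31.831 / 90540.3
    = 0.00035157 W/Hz

0.00035157 W/Hz


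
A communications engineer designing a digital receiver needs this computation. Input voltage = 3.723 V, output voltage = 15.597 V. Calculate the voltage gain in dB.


Voltage gain in dB:
G = 20 * log10(Vout / Vin)
  = 20 * log10(15.597 / 3.723)
  = 20 * log10(4.189363)
  = 20 * 0.622148
  = 12.44 dB

12.44 dB


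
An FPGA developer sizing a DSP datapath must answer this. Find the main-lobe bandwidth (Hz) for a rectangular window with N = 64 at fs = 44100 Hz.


Main lobe width for a rectangular window:
Width = 2 * fs / N
      = 2 * 44100 / 64
      = 88200 / 64
      = 1378.125 Hz

1378.125 Hz


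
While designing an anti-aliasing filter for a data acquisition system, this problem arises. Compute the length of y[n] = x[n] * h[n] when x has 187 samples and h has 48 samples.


Linear convolution output length:
L = N + M - 1
  = 187 + 48 - 1
  = 234 samples

234


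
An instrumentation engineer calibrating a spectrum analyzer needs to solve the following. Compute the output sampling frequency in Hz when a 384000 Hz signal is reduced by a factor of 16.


Decimation reduces the sample rate:
fs_out = fs_in / M
       = 384000 / 16
       = 24000.0 Hz

24000.0 Hz


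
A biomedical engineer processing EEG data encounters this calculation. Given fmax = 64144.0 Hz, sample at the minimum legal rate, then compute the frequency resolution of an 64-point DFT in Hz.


Step 1 — Nyquist sampling rate:
fs = 2 * fmax = 2 * 64144.0 = 128288.0 Hz

Step 2 — DFT bin spacing:
df = fs / N = 128288.0 / 64 = 2004.5 Hz

2004.5 Hz


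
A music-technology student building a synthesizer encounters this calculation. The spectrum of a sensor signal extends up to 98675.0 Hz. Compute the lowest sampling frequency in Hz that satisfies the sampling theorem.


The Nyquist rate is twice the maximum frequency component.
fs_min = 2 * fmax
      = 2 * 98675.0
      = 197350.0 Hz

197350.0


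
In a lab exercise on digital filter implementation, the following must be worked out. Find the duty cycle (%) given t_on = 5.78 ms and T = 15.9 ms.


Duty cycle as a percentage:
DC = (t_on / T) * 100
   = (5.78 / 15.9) * 100
   = 0.363522 * 100
   = 36.35 %

36.35 %


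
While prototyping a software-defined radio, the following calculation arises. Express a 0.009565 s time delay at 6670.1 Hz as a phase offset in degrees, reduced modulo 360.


Phase shift from frequency and time delay:
phi = 360 * f * t_delay
    = 360 * 6670.1 * 0.009565
    = 22967.82 degrees
    mod 360 = 287.82 degrees

287.82 degrees


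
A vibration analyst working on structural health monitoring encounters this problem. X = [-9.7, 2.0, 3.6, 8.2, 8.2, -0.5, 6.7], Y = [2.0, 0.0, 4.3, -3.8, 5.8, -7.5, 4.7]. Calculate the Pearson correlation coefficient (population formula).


Pearson correlation coefficient (population):
r = cov(X,Y) / (std(X) * std(Y))
Mean X = 2.6429, Mean Y = 0.7857
Cov(X,Y) = 4.740612
Std(X) = 5.877039, Std(Y) = 4.544833
r = 0.1775

0.1775


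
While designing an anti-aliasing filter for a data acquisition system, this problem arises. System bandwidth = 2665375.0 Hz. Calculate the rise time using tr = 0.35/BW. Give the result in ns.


Rise time from bandwidth relationship:
tr = 0.35 / BW
   = 0.35 / 2665375.0
   = 1.31313605e-07 s
   = 131.3136 ns

131.3136 ns


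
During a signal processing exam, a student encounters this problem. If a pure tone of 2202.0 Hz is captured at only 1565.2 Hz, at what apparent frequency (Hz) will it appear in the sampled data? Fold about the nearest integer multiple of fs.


Compute the nearest integer multiple of fs to the signal:
n = round(2202.0 / 1565.2) = 1
f_alias = |2202.0 - 1 * 1565.2|
        = |2202.0 - 1565.2|
        = 636.8 Hz

636.8


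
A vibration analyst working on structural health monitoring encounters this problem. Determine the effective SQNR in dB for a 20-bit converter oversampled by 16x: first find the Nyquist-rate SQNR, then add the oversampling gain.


Step 1 — baseline SQNR at Nyquist:
SQNR_base = 6.02*N + 1.76
          = 6.02*20 + 1.76
          = 122.16 dB

Step 2 — oversampling processing gain:
G = 10*log10(OSR) = 10*log10(16) = 12.04 dB

Step 3 — total:
SQNR_total = 122.16 + 12.04 = 134.2 dB

Base SQNR = 122.16 dB; oversampled SQNR = 134.2 dB


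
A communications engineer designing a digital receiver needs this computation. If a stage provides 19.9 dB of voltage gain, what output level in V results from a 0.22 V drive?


Output voltage from dB gain:
V_out = V_in * 10^(gain_dB / 20)
      = 0.22 * 10^(19.9 / 20)
      = 0.22 * 9.885531
      = 2.1748 V

2.1748 V


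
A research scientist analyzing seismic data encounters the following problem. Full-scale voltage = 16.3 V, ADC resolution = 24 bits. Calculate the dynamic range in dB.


Dynamic range from full-scale to LSB:
V_min = V_max / 2^bits = 16.3 / 2^24
DR = 20 * log10(V_max / V_min)
   = 20 * log10(2^24)
   = 20 * 24 * log10(2)
   = 144.49 dB

144.49 dB


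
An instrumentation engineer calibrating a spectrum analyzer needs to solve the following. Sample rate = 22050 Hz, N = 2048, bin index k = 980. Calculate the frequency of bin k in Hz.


Frequency of DFT bin k:
f_k = k * fs / N
    = 980 * 22050 / 2048
    = 21609000 / 2048
    = 10551.27 Hz

10551.27 Hz


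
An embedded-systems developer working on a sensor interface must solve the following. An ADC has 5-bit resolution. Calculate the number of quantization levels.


Number of quantization levels = 2^N
= 2^5
= 32

32


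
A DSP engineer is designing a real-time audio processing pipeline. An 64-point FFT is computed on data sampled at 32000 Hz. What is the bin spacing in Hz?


DFT frequency resolution:
df = fs / N
   = 32000 / 64
   = 500.0 Hz

500.0 Hz


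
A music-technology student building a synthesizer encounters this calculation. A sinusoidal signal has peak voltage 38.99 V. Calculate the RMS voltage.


RMS voltage for a sinusoidal waveform:
V_rms = V_peak / sqrt(2)
      = 38.99 / 1.414214
      = 27.57 V

27.57 V


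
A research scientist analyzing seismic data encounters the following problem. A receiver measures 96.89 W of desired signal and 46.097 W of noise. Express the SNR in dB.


SNR in decibels:
SNR = 10 * log10(Ps / Pn)
    = 10 * log10(96.89 / 46.097)
    = 10 * log10(2.1019)
    = 10 * 0.3226
    = 3.23 dB

3.23 dB


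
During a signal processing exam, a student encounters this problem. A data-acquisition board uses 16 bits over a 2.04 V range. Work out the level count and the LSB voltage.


Step 1 — number of quantization levels:
L = 2^N = 2^16 = 65536

Step 2 — LSB step size:
delta = Vfs / L
      = 2.04 / 65536
      = 3.113e-05 V

Levels = 65536; step size = 3.113e-05 V


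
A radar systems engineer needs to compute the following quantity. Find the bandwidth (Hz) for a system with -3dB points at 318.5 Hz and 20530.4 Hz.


Bandwidth is the difference of -3dB frequencies:
BW = f_high - f_low
   = 20530.4 - 318.5
   = 20211.9 Hz

20211.9 Hz


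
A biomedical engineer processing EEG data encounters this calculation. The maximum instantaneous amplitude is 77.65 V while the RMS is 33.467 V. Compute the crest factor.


Crest factor is the ratio of peak to RMS:
CF = V_peak / V_rms
   = 77.65 / 33.467
   = 2.3202

2.3202


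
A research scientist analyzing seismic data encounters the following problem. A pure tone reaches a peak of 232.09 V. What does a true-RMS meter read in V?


RMS voltage for a sinusoidal waveform:
V_rms = V_peak / sqrt(2)
      = 232.09 / 1.414214
      = 164.112 V

164.112 V


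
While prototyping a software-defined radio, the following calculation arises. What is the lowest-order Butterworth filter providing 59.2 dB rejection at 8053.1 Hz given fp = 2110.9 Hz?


Butterworth filter order formula:
n = log10(10^(A/10) - 1) / (2 * log10(f_stop/f_pass))
10^(59.2/10) - 1 = 831762.7711
f_stop/f_pass = 8053.1 / 2110.9 = 3.815
n = 5.0903 -> ceil = 6

6


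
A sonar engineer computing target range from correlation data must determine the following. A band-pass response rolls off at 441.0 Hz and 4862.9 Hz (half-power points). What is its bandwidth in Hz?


Bandwidth is the difference of -3dB frequencies:
BW = f_high - f_low
   = 4862.9 - 441.0
   = 4421.9 Hz

4421.9 Hz


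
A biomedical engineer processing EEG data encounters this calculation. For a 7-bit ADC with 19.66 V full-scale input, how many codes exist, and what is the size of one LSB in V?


Step 1 — number of quantization levels:
L = 2^N = 2^7 = 128

Step 2 — LSB step size:
delta = Vfs / L
      = 19.66 / 128
      = 0.15359375 V

Levels = 128; step size = 0.15359375 V


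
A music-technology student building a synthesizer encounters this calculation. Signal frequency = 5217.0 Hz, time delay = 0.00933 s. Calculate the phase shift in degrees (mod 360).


Phase shift from frequency and time delay:
phi = 360 * f * t_delay
    = 360 * 5217.0 * 0.00933
    = 17522.86 degrees
    mod 360 = 242.86 degrees

242.86 degrees


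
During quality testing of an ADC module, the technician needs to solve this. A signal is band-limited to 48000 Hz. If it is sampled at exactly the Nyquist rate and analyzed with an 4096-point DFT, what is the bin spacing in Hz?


Step 1 — Nyquist sampling rate:
fs = 2 * fmax = 2 * 48000 = 96000 Hz

Step 2 — DFT bin spacing:
df = fs / N = 96000 / 4096 = 23.4375 Hz

23.4375 Hz


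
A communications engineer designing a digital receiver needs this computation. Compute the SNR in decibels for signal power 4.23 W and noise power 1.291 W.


SNR in decibels:
SNR = 10 * log10(Ps / Pn)
    = 10 * log10(4.23 / 1.291)
    = 10 * log10(3.2765)
    = 10 * 0.5154
    = 5.15 dB

5.15 dB


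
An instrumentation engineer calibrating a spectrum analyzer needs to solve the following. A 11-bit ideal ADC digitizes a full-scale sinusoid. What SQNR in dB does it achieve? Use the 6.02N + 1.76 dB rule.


Theoretical SNR for a full-scale sinusoid:
SNR = 6.02 * N + 1.76
    = 6.02 * 11 + 1.76
    = 66.22 + 1.76
    = 67.98 dB

67.98 dB


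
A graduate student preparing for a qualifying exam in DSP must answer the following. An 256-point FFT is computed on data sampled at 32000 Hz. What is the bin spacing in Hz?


DFT frequency resolution:
df = fs / N
   = 32000 / 256
   = 125.0 Hz

125.0 Hz


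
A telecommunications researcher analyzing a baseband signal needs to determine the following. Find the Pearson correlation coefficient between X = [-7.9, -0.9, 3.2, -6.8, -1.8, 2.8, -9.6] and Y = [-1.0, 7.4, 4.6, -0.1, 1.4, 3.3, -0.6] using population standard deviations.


Pearson correlation coefficient (population):
r = cov(X,Y) / (std(X) * std(Y))
Mean X = -3.0, Mean Y = 2.1429
Cov(X,Y) = 10.588571
Std(X) = 4.780018, Std(Y) = 2.878421
r = 0.7696

0.7696


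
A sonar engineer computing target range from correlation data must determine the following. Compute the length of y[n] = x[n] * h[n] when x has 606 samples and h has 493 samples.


Linear convolution output length:
L = N + M - 1
  = 606 + 493 - 1
  = 1098 samples

1098


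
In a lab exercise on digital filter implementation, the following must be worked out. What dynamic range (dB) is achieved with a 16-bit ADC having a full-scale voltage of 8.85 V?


Dynamic range from full-scale to LSB:
V_min = V_max / 2^bits = 8.85 / 2^16
DR = 20 * log10(V_max / V_min)
   = 20 * log10(2^16)
   = 20 * 16 * log10(2)
   = 96.33 dB

96.33 dB


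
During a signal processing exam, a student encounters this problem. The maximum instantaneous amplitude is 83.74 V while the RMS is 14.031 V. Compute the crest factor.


Crest factor is the ratio of peak to RMS:
CF = V_peak / V_rms
   = 83.74 / 14.031
   = 5.9682

5.9682


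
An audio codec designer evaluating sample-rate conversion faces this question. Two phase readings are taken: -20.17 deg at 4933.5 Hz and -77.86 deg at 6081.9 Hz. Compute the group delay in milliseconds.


Group delay from phase difference:
tau = -d(phi)/d(omega)
d(phi) = -57.69 deg = -1.00688 rad
d(omega) = 2*pi*(6081.9 - 4933.5) = 7215.61 rad/s
tau = -(-1.00688) / 7215.61
    = 0.1395 ms

0.1395 ms


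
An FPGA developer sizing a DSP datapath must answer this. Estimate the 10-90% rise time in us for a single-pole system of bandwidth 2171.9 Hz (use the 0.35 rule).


Rise time from bandwidth relationship:
tr = 0.35 / BW
   = 0.35 / 2171.9
   = 0.0001611492242 s
   = 161.1492 us

161.1492 us


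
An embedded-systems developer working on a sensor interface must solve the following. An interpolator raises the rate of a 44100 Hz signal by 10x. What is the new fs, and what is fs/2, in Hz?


Step 1 — output sample rate after interpolation by L:
fs_out = L * fs_in = 10 * 44100 = 441000 Hz

Step 2 — Nyquist frequency of the output stream:
f_Nyq = fs_out / 2 = 441000 / 2 = 220500.0 Hz

fs_out = 441000 Hz; f_Nyquist = 220500.0 Hz


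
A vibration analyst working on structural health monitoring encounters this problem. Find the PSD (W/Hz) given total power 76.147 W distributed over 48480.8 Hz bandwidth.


Power spectral density:
PSD = P / BW
    = 76.147 / 48480.8
    = 0.00157066 W/Hz

0.00157066 W/Hz


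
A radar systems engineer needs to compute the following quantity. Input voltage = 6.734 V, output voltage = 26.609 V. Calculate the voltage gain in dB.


Voltage gain in dB:
G = 20 * log10(Vout / Vin)
  = 20 * log10(26.609 / 6.734)
  = 20 * log10(3.95144)
  = 20 * 0.596755
  = 11.94 dB

11.94 dB


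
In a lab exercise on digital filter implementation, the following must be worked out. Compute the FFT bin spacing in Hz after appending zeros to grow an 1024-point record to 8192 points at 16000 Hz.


Frequency resolution after zero-padding:
N_padded = 1024 * 8 = 8192
df = fs / N_padded
   = 16000 / 8192
   = 1.9531 Hz

1.9531 Hz


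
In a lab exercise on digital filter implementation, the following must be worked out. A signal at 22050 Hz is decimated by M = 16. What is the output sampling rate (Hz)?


Decimation reduces the sample rate:
fs_out = fs_in / M
       = 22050 / 16
       = 1378.125 Hz

1378.125 Hz


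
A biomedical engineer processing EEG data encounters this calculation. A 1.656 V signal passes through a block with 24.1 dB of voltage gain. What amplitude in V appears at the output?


Output voltage from dB gain:
V_out = V_in * 10^(gain_dB / 20)
      = 1.656 * 10^(24.1 / 20)
      = 1.656 * 16.032454
      = 26.5497 V

26.5497 V


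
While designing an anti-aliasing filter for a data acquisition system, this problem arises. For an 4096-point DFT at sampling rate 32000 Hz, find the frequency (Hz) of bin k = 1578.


Frequency of DFT bin k:
f_k = k * fs / N
    = 1578 * 32000 / 4096
    = 50496000 / 4096
    = 12328.125 Hz

12328.125 Hz


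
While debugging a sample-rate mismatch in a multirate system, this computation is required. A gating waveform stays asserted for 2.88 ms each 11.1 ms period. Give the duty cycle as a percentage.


Duty cycle as a percentage:
DC = (t_on / T) * 100
   = (2.88 / 11.1) * 100
   = 0.259459 * 100
   = 25.95 %

25.95 %


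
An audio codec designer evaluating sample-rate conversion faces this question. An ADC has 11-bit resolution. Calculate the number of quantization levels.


Number of quantization levels = 2^N
= 2^11
= 2048

2048


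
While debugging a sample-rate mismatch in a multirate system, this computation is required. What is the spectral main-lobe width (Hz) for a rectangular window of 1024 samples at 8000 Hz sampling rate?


Main lobe width for a rectangular window:
Width = 2 * fs / N
      = 2 * 8000 / 1024
      = 16000 / 1024
      = 15.625 Hz

15.625 Hz


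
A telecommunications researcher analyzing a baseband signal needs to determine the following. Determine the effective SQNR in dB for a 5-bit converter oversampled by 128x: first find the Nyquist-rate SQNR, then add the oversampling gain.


Step 1 — baseline SQNR at Nyquist:
SQNR_base = 6.02*N + 1.76
          = 6.02*5 + 1.76
          = 31.86 dB

Step 2 — oversampling processing gain:
G = 10*log10(OSR) = 10*log10(128) = 21.07 dB

Step 3 — total:
SQNR_total = 31.86 + 21.07 = 52.93 dB

Base SQNR = 31.86 dB; oversampled SQNR = 52.93 dB


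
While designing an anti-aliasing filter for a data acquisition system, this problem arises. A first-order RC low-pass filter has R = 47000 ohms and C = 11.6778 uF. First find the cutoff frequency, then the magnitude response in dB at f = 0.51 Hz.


Step 1 — cutoff frequency:
fc = 1 / (2*pi*R*C)
C = 11.6778 uF = 1.16778e-05 F
fc = 1 / (2*pi*47000*1.16778e-05)
   = 0.289975 Hz

Step 2 — magnitude at f = 0.51 Hz:
|H(f)| = 1 / sqrt(1 + (f/fc)^2)
f/fc = 0.51 / 0.289975 = 1.758772
|H| = 1 / sqrt(1 + 3.093279) = 0.4942701
|H|_dB = 20*log10(0.4942701) = -6.12 dB

fc = 0.289975 Hz; |H(0.51 Hz)| = -6.12 dB


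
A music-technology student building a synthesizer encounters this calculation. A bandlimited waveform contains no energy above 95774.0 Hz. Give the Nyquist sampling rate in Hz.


The Nyquist rate is twice the maximum frequency component.
fs_min = 2 * fmax
      = 2 * 95774.0
      = 191548.0 Hz

191548.0


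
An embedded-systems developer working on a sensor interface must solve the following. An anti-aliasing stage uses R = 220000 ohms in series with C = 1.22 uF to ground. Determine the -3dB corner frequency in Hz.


Cutoff frequency of a first-order RC filter:
fc = 1 / (2 * pi * R * C)
C = 1.22 uF = 1.22e-06 F
fc = 1 / (2 * pi * 220000 * 1.22e-06)
   = 1 / 1.686406936447
   = 0.592977 Hz

0.592977 Hz


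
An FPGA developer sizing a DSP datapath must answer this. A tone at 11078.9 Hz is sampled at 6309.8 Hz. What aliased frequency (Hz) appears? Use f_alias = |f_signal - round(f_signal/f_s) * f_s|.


Compute the nearest integer multiple of fs to the signal:
n = round(11078.9 / 6309.8) = 2
f_alias = |11078.9 - 2 * 6309.8|
        = |11078.9 - 12619.6|
        = 1540.7 Hz

1540.7


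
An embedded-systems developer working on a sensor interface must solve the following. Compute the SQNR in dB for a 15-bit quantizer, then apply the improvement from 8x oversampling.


Step 1 — baseline SQNR at Nyquist:
SQNR_base = 6.02*N + 1.76
          = 6.02*15 + 1.76
          = 92.06 dB

Step 2 — oversampling processing gain:
G = 10*log10(OSR) = 10*log10(8) = 9.03 dB

Step 3 — total:
SQNR_total = 92.06 + 9.03 = 101.09 dB

Base SQNR = 92.06 dB; oversampled SQNR = 101.09 dB


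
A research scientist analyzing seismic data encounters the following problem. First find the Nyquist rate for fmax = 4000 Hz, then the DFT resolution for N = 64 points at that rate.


Step 1 — Nyquist sampling rate:
fs = 2 * fmax = 2 * 4000 = 8000 Hz

Step 2 — DFT bin spacing:
df = fs / N = 8000 / 64 = 125.0 Hz

125.0 Hz


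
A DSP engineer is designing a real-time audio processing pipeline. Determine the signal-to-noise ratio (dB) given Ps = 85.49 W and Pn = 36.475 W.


SNR in decibels:
SNR = 10 * log10(Ps / Pn)
    = 10 * log10(85.49 / 36.475)
    = 10 * log10(2.3438)
    = 10 * 0.3699
    = 3.7 dB

3.7 dB


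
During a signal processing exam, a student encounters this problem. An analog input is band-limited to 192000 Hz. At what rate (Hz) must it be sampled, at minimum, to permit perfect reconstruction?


The Nyquist rate is twice the maximum frequency component.
fs_min = 2 * fmax
      = 2 * 192000
      = 384000 Hz

384000


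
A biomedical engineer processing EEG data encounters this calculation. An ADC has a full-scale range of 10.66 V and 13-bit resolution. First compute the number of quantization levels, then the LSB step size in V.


Step 1 — number of quantization levels:
L = 2^N = 2^13 = 8192

Step 2 — LSB step size:
delta = Vfs / L
      = 10.66 / 8192
      = 0.00130127 V

Levels = 8192; step size = 0.00130127 V


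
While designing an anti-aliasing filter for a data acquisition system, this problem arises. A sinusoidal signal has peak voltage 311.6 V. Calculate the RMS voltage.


RMS voltage for a sinusoidal waveform:
V_rms = V_peak / sqrt(2)
      = 311.6 / 1.414214
      = 220.334 V

220.334 V


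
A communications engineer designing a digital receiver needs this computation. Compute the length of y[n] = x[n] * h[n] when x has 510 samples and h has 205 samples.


Linear convolution output length:
L = N + M - 1
  = 510 + 205 - 1
  = 714 samples

714


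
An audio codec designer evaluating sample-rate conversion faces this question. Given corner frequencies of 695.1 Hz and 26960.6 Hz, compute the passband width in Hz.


Bandwidth is the difference of -3dB frequencies:
BW = f_high - f_low
   = 26960.6 - 695.1
   = 26265.5 Hz

26265.5 Hz


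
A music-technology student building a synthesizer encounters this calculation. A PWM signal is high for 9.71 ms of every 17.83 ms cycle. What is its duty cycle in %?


Duty cycle as a percentage:
DC = (t_on / T) * 100
   = (9.71 / 17.83) * 100
   = 0.544588 * 100
   = 54.46 %

54.46 %


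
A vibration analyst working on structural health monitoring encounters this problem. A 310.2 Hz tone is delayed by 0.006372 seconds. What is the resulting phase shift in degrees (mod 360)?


Phase shift from frequency and time delay:
phi = 360 * f * t_delay
    = 360 * 310.2 * 0.006372
    = 711.57 degrees
    mod 360 = 351.57 degrees

351.57 degrees


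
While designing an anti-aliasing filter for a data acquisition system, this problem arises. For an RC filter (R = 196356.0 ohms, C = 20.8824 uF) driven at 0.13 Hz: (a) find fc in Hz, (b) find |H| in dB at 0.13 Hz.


Step 1 — cutoff frequency:
fc = 1 / (2*pi*R*C)
C = 20.8824 uF = 2.08824e-05 F
fc = 1 / (2*pi*196356.0*2.08824e-05)
   = 0.0388146 Hz

Step 2 — magnitude at f = 0.13 Hz:
|H(f)| = 1 / sqrt(1 + (f/fc)^2)
f/fc = 0.13 / 0.0388146 = 3.349255
|H| = 1 / sqrt(1 + 11.217509) = 0.2860939
|H|_dB = 20*log10(0.2860939) = -10.87 dB

fc = 0.0388146 Hz; |H(0.13 Hz)| = -10.87 dB


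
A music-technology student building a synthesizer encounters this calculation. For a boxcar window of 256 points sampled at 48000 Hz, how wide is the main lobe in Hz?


Main lobe width for a rectangular window:
Width = 2 * fs / N
      = 2 * 48000 / 256
      = 96000 / 256
      = 375.0 Hz

375.0 Hz


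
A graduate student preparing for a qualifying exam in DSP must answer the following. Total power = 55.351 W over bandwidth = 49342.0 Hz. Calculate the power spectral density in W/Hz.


Power spectral density:
PSD = P / BW
    = 55.351 / 49342.0
    = 0.00112178 W/Hz

0.00112178 W/Hz


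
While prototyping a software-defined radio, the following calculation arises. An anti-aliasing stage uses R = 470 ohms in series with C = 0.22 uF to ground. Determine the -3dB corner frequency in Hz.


Cutoff frequency of a first-order RC filter:
fc = 1 / (2 * pi * R * C)
C = 0.22 uF = 2.2e-07 F
fc = 1 / (2 * pi * 470 * 2.2e-07)
   = 1 / 0.00064968136076237
   = 1539.216084 Hz

1539.216084 Hz


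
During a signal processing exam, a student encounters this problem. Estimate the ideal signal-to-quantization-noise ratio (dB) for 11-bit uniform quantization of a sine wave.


Theoretical SNR for a full-scale sinusoid:
SNR = 6.02 * N + 1.76
    = 6.02 * 11 + 1.76
    = 66.22 + 1.76
    = 67.98 dB

67.98 dB


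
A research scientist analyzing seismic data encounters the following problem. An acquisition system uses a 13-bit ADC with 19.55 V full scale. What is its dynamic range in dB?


Dynamic range from full-scale to LSB:
V_min = V_max / 2^bits = 19.55 / 2^13
DR = 20 * log10(V_max / V_min)
   = 20 * log10(2^13)
   = 20 * 13 * log10(2)
   = 78.27 dB

78.27 dB


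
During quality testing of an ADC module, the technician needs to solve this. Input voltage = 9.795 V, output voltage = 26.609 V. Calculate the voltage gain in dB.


Voltage gain in dB:
G = 20 * log10(Vout / Vin)
  = 20 * log10(26.609 / 9.795)
  = 20 * log10(2.71659)
  = 20 * 0.434024
  = 8.68 dB

8.68 dB


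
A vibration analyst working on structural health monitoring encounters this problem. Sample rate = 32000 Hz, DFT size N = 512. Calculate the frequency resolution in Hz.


DFT frequency resolution:
df = fs / N
   = 32000 / 512
   = 62.5 Hz

62.5 Hz


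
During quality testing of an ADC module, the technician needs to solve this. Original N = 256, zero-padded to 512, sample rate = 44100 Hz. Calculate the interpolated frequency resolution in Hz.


Frequency resolution after zero-padding:
N_padded = 256 * 2 = 512
df = fs / N_padded
   = 44100 / 512
   = 86.1328 Hz

86.1328 Hz


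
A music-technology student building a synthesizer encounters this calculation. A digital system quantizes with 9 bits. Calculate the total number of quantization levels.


Number of quantization levels = 2^N
= 2^9
= 512

512


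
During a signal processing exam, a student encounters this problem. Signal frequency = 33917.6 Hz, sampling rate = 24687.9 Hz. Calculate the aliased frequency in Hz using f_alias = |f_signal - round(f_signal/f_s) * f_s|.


Compute the nearest integer multiple of fs to the signal:
n = round(33917.6 / 24687.9) = 1
f_alias = |33917.6 - 1 * 24687.9|
        = |33917.6 - 24687.9|
        = 9229.7 Hz

9229.7


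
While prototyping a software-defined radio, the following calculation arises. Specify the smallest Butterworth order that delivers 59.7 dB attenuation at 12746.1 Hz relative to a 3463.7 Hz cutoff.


Butterworth filter order formula:
n = log10(10^(A/10) - 1) / (2 * log10(f_stop/f_pass))
10^(59.7/10) - 1 = 933253.3008
f_stop/f_pass = 12746.1 / 3463.7 = 3.6799
n = 5.2754 -> ceil = 6

6


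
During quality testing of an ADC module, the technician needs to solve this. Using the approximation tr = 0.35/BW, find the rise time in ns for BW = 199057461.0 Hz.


Rise time from bandwidth relationship:
tr = 0.35 / BW
   = 0.35 / 199057461.0
   = 1.758286267e-09 s
   = 1.7583 ns

1.7583 ns


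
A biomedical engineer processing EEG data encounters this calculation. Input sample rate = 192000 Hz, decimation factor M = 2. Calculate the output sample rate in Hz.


Decimation reduces the sample rate:
fs_out = fs_in / M
       = 192000 / 2
       = 96000.0 Hz

96000.0 Hz


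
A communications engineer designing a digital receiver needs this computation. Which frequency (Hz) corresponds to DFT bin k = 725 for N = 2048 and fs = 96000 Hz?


Frequency of DFT bin k:
f_k = k * fs / N
    = 725 * 96000 / 2048
    = 69600000 / 2048
    = 33984.375 Hz

33984.375 Hz


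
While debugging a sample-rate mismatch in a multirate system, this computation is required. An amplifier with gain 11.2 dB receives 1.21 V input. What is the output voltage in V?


Output voltage from dB gain:
V_out = V_in * 10^(gain_dB / 20)
      = 1.21 * 10^(11.2 / 20)
      = 1.21 * 3.630781
      = 4.3932 V

4.3932 V


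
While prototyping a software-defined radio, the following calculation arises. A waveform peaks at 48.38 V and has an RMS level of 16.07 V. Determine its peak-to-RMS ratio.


Crest factor is the ratio of peak to RMS:
CF = V_peak / V_rms
   = 48.38 / 16.07
   = 3.0106

3.0106


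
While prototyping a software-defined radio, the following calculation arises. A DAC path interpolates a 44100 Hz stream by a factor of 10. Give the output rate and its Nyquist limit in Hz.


Step 1 — output sample rate after interpolation by L:
fs_out = L * fs_in = 10 * 44100 = 441000 Hz

Step 2 — Nyquist frequency of the output stream:
f_Nyq = fs_out / 2 = 441000 / 2 = 220500.0 Hz

fs_out = 441000 Hz; f_Nyquist = 220500.0 Hz


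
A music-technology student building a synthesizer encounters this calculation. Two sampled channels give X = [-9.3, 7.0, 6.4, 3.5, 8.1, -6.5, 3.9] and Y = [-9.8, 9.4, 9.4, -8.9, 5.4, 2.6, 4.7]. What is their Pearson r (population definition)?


Pearson correlation coefficient (population):
r = cov(X,Y) / (std(X) * std(Y))
Mean X = 1.8714, Mean Y = 1.8286
Cov(X,Y) = 29.595102
Std(X) = 6.40596, Std(Y) = 7.431346
r = 0.6217

0.6217


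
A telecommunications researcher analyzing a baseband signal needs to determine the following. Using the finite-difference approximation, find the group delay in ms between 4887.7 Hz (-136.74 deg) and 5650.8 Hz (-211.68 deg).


Group delay from phase difference:
tau = -d(phi)/d(omega)
d(phi) = -74.94 deg = -1.30795 rad
d(omega) = 2*pi*(5650.8 - 4887.7) = 4794.6987 rad/s
tau = -(-1.30795) / 4794.6987
    = 0.2728 ms

0.2728 ms


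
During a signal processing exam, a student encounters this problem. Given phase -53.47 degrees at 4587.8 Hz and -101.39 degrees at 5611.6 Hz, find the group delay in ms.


Group delay from phase difference:
tau = -d(phi)/d(omega)
d(phi) = -47.92 deg = -0.836362 rad
d(omega) = 2*pi*(5611.6 - 4587.8) = 6432.7251 rad/s
tau = -(-0.836362) / 6432.7251
    = 0.13 ms

0.13 ms


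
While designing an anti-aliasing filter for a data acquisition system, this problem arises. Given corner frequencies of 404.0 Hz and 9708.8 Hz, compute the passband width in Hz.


Bandwidth is the difference of -3dB frequencies:
BW = f_high - f_low
   = 9708.8 - 404.0
   = 9304.8 Hz

9304.8 Hz


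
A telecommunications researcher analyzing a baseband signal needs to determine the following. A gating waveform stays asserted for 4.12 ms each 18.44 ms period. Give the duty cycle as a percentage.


Duty cycle as a percentage:
DC = (t_on / T) * 100
   = (4.12 / 18.44) * 100
   = 0.223427 * 100
   = 22.34 %

22.34 %


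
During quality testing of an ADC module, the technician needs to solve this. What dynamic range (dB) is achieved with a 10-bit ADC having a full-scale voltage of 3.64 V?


Dynamic range from full-scale to LSB:
V_min = V_max / 2^bits = 3.64 / 2^10
DR = 20 * log10(V_max / V_min)
   = 20 * log10(2^10)
   = 20 * 10 * log10(2)
   = 60.21 dB

60.21 dB


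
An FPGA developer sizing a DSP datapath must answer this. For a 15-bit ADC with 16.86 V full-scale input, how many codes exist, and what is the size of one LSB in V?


Step 1 — number of quantization levels:
L = 2^N = 2^15 = 32768

Step 2 — LSB step size:
delta = Vfs / L
      = 16.86 / 32768
      = 0.00051453 V

Levels = 32768; step size = 0.00051453 V


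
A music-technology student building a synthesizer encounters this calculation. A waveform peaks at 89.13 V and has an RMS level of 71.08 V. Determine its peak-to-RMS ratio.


Crest factor is the ratio of peak to RMS:
CF = V_peak / V_rms
   = 89.13 / 71.08
   = 1.2539

1.2539


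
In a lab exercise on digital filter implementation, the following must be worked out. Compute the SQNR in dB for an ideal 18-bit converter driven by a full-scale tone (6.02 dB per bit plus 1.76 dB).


Theoretical SNR for a full-scale sinusoid:
SNR = 6.02 * N + 1.76
    = 6.02 * 18 + 1.76
    = 108.36 + 1.76
    = 110.12 dB

110.12 dB


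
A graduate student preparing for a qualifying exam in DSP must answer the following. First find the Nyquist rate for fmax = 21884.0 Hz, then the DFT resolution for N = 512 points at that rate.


Step 1 — Nyquist sampling rate:
fs = 2 * fmax = 2 * 21884.0 = 43768.0 Hz

Step 2 — DFT bin spacing:
df = fs / N = 43768.0 / 512 = 85.4844 Hz

85.4844 Hz


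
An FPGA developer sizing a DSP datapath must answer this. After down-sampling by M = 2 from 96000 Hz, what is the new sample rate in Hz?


Decimation reduces the sample rate:
fs_out = fs_in / M
       = 96000 / 2
       = 48000.0 Hz

48000.0 Hz


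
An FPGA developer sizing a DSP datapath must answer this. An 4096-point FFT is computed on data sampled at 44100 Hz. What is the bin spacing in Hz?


DFT frequency resolution:
df = fs / N
   = 44100 / 4096
   = 10.7666 Hz

10.7666 Hz


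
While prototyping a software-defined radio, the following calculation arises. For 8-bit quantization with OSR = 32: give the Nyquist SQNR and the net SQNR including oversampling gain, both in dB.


Step 1 — baseline SQNR at Nyquist:
SQNR_base = 6.02*N + 1.76
          = 6.02*8 + 1.76
          = 49.92 dB

Step 2 — oversampling processing gain:
G = 10*log10(OSR) = 10*log10(32) = 15.05 dB

Step 3 — total:
SQNR_total = 49.92 + 15.05 = 64.97 dB

Base SQNR = 49.92 dB; oversampled SQNR = 64.97 dB


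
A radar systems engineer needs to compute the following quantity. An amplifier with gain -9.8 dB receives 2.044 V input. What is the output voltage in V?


Output voltage from dB gain:
V_out = V_in * 10^(gain_dB / 20)
      = 2.044 * 10^(-9.8 / 20)
      = 2.044 * 0.323594
      = 0.6614 V

0.6614 V


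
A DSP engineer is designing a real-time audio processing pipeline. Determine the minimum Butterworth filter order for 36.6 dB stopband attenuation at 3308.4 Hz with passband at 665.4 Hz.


Butterworth filter order formula:
n = log10(10^(A/10) - 1) / (2 * log10(f_stop/f_pass))
10^(36.6/10) - 1 = 4569.8819
f_stop/f_pass = 3308.4 / 665.4 = 4.972
n = 2.6272 -> ceil = 3

3


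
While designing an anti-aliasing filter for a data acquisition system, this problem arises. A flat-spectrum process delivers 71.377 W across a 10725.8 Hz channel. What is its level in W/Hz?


Power spectral density:
PSD = P / BW
    = 71.377 / 10725.8
    = 0.0066547 W/Hz

0.0066547 W/Hz


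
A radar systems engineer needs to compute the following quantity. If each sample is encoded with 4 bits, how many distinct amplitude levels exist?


Number of quantization levels = 2^N
= 2^4
= 16

16
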